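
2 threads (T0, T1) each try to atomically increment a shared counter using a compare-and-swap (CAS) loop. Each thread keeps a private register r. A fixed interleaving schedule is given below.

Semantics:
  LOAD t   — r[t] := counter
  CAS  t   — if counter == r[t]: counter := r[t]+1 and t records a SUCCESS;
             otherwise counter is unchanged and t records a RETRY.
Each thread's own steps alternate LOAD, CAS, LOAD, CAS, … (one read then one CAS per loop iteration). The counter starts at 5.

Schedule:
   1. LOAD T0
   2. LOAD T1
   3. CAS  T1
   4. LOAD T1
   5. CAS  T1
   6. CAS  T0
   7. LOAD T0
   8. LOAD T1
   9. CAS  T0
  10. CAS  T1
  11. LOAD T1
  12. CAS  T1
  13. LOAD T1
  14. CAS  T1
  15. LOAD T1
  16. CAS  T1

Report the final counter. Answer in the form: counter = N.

counter = 11

1. LOAD T0 → mem=5 r[T0]=5 [LOAD]
2. LOAD T1 → mem=5 r[T1]=5 [LOAD]
3. CAS T1 → mem=6 r[T1]=5 [OK]
4. LOAD T1 → mem=6 r[T1]=6 [LOAD]
5. CAS T1 → mem=7 r[T1]=6 [OK]
6. CAS T0 → mem=7 r[T0]=5 [RETRY]
7. LOAD T0 → mem=7 r[T0]=7 [LOAD]
8. LOAD T1 → mem=7 r[T1]=7 [LOAD]
9. CAS T0 → mem=8 r[T0]=7 [OK]
10. CAS T1 → mem=8 r[T1]=7 [RETRY]
11. LOAD T1 → mem=8 r[T1]=8 [LOAD]
12. CAS T1 → mem=9 r[T1]=8 [OK]
13. LOAD T1 → mem=9 r[T1]=9 [LOAD]
14. CAS T1 → mem=10 r[T1]=9 [OK]
15. LOAD T1 → mem=10 r[T1]=10 [LOAD]
16. CAS T1 → mem=11 r[T1]=10 [OK]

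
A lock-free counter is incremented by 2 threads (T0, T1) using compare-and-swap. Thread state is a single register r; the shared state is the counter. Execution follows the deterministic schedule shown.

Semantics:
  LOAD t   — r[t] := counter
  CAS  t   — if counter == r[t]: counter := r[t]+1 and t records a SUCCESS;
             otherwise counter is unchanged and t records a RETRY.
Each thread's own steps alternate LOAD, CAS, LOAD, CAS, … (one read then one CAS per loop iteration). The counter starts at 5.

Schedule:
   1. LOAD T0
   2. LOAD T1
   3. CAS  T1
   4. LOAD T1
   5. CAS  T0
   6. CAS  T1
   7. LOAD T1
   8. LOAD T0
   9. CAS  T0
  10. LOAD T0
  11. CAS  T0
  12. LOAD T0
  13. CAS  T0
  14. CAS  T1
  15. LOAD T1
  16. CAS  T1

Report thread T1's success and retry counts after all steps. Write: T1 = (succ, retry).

T1 = (3, 1)

1. LOAD T0 → mem=5 r[T0]=5 [LOAD]
2. LOAD T1 → mem=5 r[T1]=5 [LOAD]
3. CAS T1 → mem=6 r[T1]=5 [OK]
4. LOAD T1 → mem=6 r[T1]=6 [LOAD]
5. CAS T0 → mem=6 r[T0]=5 [RETRY]
6. CAS T1 → mem=7 r[T1]=6 [OK]
7. LOAD T1 → mem=7 r[T1]=7 [LOAD]
8. LOAD T0 → mem=7 r[T0]=7 [LOAD]
9. CAS T0 → mem=8 r[T0]=7 [OK]
10. LOAD T0 → mem=8 r[T0]=8 [LOAD]
11. CAS T0 → mem=9 r[T0]=8 [OK]
12. LOAD T0 → mem=9 r[T0]=9 [LOAD]
13. CAS T0 → mem=10 r[T0]=9 [OK]
14. CAS T1 → mem=10 r[T1]=7 [RETRY]
15. LOAD T1 → mem=10 r[T1]=10 [LOAD]
16. CAS T1 → mem=11 r[T1]=10 [OK]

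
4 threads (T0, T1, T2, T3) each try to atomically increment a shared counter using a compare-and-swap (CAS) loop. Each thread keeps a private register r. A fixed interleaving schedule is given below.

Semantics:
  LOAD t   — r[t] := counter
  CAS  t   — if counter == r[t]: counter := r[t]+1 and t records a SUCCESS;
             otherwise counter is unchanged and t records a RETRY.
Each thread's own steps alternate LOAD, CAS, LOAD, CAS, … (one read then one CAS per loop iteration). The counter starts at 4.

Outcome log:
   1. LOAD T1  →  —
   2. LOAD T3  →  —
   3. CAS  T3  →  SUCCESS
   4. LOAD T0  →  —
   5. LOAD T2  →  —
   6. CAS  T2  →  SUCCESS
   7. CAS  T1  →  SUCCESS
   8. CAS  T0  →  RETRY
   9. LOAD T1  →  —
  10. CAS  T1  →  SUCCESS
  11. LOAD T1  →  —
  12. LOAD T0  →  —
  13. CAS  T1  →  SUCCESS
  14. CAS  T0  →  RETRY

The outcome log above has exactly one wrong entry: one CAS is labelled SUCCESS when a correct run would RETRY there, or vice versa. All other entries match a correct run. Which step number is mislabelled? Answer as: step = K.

step = 7

Re-executing:
#1 T1 reads 4
#2 T3 reads 4
#3 T3 CAS(4→5) writes; counter now 5
#4 T0 reads 5
#5 T2 reads 5
#6 T2 CAS(5→6) writes; counter now 6
#7 T1 CAS(4→5) fails; counter now 6
#8 T0 CAS(5→6) fails; counter now 6
#9 T1 reads 6
#10 T1 CAS(6→7) writes; counter now 7
#11 T1 reads 7
#12 T0 reads 7
#13 T1 CAS(7→8) writes; counter now 8
#14 T0 CAS(7→8) fails; counter now 8
Flip is step 7.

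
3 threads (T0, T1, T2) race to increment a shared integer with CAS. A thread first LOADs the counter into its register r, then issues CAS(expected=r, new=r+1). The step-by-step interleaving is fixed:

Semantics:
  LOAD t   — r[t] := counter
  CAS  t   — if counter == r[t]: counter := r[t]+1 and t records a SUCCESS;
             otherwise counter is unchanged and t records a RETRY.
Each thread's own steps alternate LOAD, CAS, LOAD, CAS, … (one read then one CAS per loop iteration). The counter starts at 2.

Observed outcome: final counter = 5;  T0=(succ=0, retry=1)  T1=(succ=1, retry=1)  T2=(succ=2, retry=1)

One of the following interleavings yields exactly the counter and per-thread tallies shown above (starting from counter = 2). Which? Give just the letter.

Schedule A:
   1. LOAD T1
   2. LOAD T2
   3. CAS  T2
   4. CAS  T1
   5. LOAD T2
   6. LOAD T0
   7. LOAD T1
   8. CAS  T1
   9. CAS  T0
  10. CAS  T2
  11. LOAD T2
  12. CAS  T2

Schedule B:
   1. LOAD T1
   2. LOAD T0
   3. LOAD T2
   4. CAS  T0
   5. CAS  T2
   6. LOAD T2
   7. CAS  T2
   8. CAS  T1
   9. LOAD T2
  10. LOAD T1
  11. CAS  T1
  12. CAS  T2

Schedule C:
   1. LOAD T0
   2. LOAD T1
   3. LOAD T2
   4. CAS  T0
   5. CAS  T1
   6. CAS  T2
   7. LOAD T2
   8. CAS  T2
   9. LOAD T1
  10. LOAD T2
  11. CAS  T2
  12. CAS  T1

A

Simulating candidate A:
T1 LOAD — after: cnt=2, r=2 — load
T2 LOAD — after: cnt=2, r=2 — load
T2 CAS — after: cnt=3, r=2 — ok
T1 CAS — after: cnt=3, r=2 — retry
T2 LOAD — after: cnt=3, r=3 — load
T0 LOAD — after: cnt=3, r=3 — load
T1 LOAD — after: cnt=3, r=3 — load
T1 CAS — after: cnt=4, r=3 — ok
T0 CAS — after: cnt=4, r=3 — retry
T2 CAS — after: cnt=4, r=3 — retry
T2 LOAD — after: cnt=4, r=4 — load
T2 CAS — after: cnt=5, r=4 — ok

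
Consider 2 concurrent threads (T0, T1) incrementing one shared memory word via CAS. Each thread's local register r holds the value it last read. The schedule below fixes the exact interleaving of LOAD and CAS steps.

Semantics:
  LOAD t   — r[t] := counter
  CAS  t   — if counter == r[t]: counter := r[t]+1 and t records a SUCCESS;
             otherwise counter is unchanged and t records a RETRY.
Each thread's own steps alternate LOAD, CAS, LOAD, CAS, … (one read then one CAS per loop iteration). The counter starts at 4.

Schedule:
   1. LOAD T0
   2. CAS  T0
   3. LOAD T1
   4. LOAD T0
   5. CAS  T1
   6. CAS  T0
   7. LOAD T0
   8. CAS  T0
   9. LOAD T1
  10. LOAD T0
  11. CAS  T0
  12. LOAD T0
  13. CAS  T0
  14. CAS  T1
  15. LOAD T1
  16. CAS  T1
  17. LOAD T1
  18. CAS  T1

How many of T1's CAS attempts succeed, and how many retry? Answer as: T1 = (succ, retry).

   1) LOAD T0:  M=4  r_T0=4
   2) CAS  T0:  M=5  r_T0=4 ✓
   3) LOAD T1:  M=5  r_T1=5
   4) LOAD T0:  M=5  r_T0=5
   5) CAS  T1:  M=6  r_T1=5 ✓
   6) CAS  T0:  M=6  r_T0=5 ✗
   7) LOAD T0:  M=6  r_T0=6
   8) CAS  T0:  M=7  r_T0=6 ✓
   9) LOAD T1:  M=7  r_T1=7
  10) LOAD T0:  M=7  r_T0=7
  11) CAS  T0:  M=8  r_T0=7 ✓
  12) LOAD T0:  M=8  r_T0=8
  13) CAS  T0:  M=9  r_T0=8 ✓
  14) CAS  T1:  M=9  r_T1=7 ✗
  15) LOAD T1:  M=9  r_T1=9
  16) CAS  T1:  M=10  r_T1=9 ✓
  17) LOAD T1:  M=10  r_T1=10
  18) CAS  T1:  M=11  r_T1=10 ✓

T1 = (3, 1)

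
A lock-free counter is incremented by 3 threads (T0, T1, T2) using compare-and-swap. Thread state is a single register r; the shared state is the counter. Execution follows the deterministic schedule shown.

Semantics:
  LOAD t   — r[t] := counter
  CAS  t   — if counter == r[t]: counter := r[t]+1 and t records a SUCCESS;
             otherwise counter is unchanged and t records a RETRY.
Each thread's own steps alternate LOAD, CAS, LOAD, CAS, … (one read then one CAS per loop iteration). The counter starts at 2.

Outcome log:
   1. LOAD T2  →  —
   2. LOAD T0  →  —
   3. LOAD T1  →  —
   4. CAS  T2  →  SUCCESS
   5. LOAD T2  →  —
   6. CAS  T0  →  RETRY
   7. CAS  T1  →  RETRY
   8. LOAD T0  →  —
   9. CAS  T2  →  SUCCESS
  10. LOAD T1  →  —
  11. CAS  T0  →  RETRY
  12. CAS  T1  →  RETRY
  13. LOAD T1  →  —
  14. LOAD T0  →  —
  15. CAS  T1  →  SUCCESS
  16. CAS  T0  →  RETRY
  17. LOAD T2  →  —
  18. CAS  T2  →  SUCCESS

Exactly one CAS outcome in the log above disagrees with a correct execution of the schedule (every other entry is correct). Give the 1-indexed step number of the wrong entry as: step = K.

Re-executing:
T2 LOAD — after: cnt=2, r=2 — load
T0 LOAD — after: cnt=2, r=2 — load
T1 LOAD — after: cnt=2, r=2 — load
T2 CAS — after: cnt=3, r=2 — ok
T2 LOAD — after: cnt=3, r=3 — load
T0 CAS — after: cnt=3, r=2 — retry
T1 CAS — after: cnt=3, r=2 — retry
T0 LOAD — after: cnt=3, r=3 — load
T2 CAS — after: cnt=4, r=3 — ok
T1 LOAD — after: cnt=4, r=4 — load
T0 CAS — after: cnt=4, r=3 — retry
T1 CAS — after: cnt=5, r=4 — ok
T1 LOAD — after: cnt=5, r=5 — load
T0 LOAD — after: cnt=5, r=5 — load
T1 CAS — after: cnt=6, r=5 — ok
T0 CAS — after: cnt=6, r=5 — retry
T2 LOAD — after: cnt=6, r=6 — load
T2 CAS — after: cnt=7, r=6 — ok
Mismatch at 12.

step = 12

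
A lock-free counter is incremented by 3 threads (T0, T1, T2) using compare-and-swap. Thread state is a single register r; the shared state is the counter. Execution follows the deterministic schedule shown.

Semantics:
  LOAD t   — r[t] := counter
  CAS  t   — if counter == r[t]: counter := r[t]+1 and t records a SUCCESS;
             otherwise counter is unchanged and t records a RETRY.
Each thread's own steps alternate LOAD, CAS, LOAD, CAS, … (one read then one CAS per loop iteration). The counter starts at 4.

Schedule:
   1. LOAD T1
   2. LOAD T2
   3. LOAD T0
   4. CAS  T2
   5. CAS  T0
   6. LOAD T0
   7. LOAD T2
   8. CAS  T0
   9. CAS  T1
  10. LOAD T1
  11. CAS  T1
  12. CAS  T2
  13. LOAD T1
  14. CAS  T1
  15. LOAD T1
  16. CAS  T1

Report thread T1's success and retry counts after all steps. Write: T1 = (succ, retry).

   1) LOAD T1:  M=4  r_T1=4
   2) LOAD T2:  M=4  r_T2=4
   3) LOAD T0:  M=4  r_T0=4
   4) CAS  T2:  M=5  r_T2=4 ✓
   5) CAS  T0:  M=5  r_T0=4 ✗
   6) LOAD T0:  M=5  r_T0=5
   7) LOAD T2:  M=5  r_T2=5
   8) CAS  T0:  M=6  r_T0=5 ✓
   9) CAS  T1:  M=6  r_T1=4 ✗
  10) LOAD T1:  M=6  r_T1=6
  11) CAS  T1:  M=7  r_T1=6 ✓
  12) CAS  T2:  M=7  r_T2=5 ✗
  13) LOAD T1:  M=7  r_T1=7
  14) CAS  T1:  M=8  r_T1=7 ✓
  15) LOAD T1:  M=8  r_T1=8
  16) CAS  T1:  M=9  r_T1=8 ✓

T1 = (3, 1)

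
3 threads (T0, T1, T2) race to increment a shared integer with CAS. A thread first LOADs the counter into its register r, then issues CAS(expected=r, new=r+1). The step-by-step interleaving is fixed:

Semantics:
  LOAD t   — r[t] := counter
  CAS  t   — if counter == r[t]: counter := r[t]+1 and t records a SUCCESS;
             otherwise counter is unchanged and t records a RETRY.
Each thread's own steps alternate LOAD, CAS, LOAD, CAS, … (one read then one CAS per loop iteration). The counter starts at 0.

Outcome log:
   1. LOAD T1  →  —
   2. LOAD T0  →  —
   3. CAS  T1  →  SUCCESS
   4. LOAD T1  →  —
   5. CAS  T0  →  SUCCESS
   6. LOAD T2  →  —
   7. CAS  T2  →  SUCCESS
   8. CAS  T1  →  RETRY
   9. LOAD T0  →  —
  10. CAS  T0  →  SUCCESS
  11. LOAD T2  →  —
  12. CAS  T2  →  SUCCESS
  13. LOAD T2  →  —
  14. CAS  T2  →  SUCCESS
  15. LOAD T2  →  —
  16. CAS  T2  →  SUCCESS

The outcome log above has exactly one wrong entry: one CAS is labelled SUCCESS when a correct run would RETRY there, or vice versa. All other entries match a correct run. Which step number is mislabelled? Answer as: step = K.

Correct run:
T1 LOAD — after: cnt=0, r=0 — load
T0 LOAD — after: cnt=0, r=0 — load
T1 CAS — after: cnt=1, r=0 — ok
T1 LOAD — after: cnt=1, r=1 — load
T0 CAS — after: cnt=1, r=0 — retry
T2 LOAD — after: cnt=1, r=1 — load
T2 CAS — after: cnt=2, r=1 — ok
T1 CAS — after: cnt=2, r=1 — retry
T0 LOAD — after: cnt=2, r=2 — load
T0 CAS — after: cnt=3, r=2 — ok
T2 LOAD — after: cnt=3, r=3 — load
T2 CAS — after: cnt=4, r=3 — ok
T2 LOAD — after: cnt=4, r=4 — load
T2 CAS — after: cnt=5, r=4 — ok
T2 LOAD — after: cnt=5, r=5 — load
T2 CAS — after: cnt=6, r=5 — ok
Mismatch at 5.

step = 5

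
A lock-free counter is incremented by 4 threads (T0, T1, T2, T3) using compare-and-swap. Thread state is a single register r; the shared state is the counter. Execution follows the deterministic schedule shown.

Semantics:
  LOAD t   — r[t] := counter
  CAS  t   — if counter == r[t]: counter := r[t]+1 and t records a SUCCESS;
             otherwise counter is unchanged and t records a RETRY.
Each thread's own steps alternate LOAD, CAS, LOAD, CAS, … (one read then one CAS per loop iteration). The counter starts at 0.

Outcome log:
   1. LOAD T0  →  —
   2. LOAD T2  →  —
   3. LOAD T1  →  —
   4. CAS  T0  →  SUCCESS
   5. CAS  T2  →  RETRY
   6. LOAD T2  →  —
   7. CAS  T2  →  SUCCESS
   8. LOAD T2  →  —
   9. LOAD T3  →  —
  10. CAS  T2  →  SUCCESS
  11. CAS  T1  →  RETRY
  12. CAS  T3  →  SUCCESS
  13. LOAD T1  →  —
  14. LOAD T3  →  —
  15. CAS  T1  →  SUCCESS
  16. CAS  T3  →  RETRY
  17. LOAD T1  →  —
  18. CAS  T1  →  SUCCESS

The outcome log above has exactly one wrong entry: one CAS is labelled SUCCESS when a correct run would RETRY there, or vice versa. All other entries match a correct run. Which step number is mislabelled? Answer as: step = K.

Correct run:
1. LOAD T0 → mem=0 r[T0]=0 [LOAD]
2. LOAD T2 → mem=0 r[T2]=0 [LOAD]
3. LOAD T1 → mem=0 r[T1]=0 [LOAD]
4. CAS T0 → mem=1 r[T0]=0 [OK]
5. CAS T2 → mem=1 r[T2]=0 [RETRY]
6. LOAD T2 → mem=1 r[T2]=1 [LOAD]
7. CAS T2 → mem=2 r[T2]=1 [OK]
8. LOAD T2 → mem=2 r[T2]=2 [LOAD]
9. LOAD T3 → mem=2 r[T3]=2 [LOAD]
10. CAS T2 → mem=3 r[T2]=2 [OK]
11. CAS T1 → mem=3 r[T1]=0 [RETRY]
12. CAS T3 → mem=3 r[T3]=2 [RETRY]
13. LOAD T1 → mem=3 r[T1]=3 [LOAD]
14. LOAD T3 → mem=3 r[T3]=3 [LOAD]
15. CAS T1 → mem=4 r[T1]=3 [OK]
16. CAS T3 → mem=4 r[T3]=3 [RETRY]
17. LOAD T1 → mem=4 r[T1]=4 [LOAD]
18. CAS T1 → mem=5 r[T1]=4 [OK]
Mismatch at 12.

step = 12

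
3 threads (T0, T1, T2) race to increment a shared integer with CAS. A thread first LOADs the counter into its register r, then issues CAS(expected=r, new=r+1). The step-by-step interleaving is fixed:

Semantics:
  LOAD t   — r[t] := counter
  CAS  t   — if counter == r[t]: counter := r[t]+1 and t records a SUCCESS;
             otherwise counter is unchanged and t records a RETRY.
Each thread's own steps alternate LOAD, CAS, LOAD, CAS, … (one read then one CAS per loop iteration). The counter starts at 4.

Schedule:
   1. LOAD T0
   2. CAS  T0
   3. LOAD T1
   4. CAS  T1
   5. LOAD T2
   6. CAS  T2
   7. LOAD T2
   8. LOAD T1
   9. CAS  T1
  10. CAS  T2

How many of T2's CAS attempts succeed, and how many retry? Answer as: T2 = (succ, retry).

T2 = (1, 1)

step 1: T0 LOAD ⇒ load; ctr=4 reg=4
step 2: T0 CAS ⇒ ok; ctr=5 reg=4
step 3: T1 LOAD ⇒ load; ctr=5 reg=5
step 4: T1 CAS ⇒ ok; ctr=6 reg=5
step 5: T2 LOAD ⇒ load; ctr=6 reg=6
step 6: T2 CAS ⇒ ok; ctr=7 reg=6
step 7: T2 LOAD ⇒ load; ctr=7 reg=7
step 8: T1 LOAD ⇒ load; ctr=7 reg=7
step 9: T1 CAS ⇒ ok; ctr=8 reg=7
step 10: T2 CAS ⇒ retry; ctr=8 reg=7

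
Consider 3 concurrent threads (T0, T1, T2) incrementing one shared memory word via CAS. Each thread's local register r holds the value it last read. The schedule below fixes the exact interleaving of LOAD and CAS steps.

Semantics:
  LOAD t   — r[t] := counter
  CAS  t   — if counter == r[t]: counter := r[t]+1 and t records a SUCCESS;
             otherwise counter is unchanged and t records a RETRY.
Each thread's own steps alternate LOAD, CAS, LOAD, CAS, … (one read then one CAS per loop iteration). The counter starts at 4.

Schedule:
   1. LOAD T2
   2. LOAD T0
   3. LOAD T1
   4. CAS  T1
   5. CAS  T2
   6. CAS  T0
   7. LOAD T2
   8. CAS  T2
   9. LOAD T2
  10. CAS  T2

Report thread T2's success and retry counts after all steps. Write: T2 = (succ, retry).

T2 LOAD — after: cnt=4, r=4 — load
T0 LOAD — after: cnt=4, r=4 — load
T1 LOAD — after: cnt=4, r=4 — load
T1 CAS — after: cnt=5, r=4 — ok
T2 CAS — after: cnt=5, r=4 — retry
T0 CAS — after: cnt=5, r=4 — retry
T2 LOAD — after: cnt=5, r=5 — load
T2 CAS — after: cnt=6, r=5 — ok
T2 LOAD — after: cnt=6, r=6 — load
T2 CAS — after: cnt=7, r=6 — ok

T2 = (2, 1)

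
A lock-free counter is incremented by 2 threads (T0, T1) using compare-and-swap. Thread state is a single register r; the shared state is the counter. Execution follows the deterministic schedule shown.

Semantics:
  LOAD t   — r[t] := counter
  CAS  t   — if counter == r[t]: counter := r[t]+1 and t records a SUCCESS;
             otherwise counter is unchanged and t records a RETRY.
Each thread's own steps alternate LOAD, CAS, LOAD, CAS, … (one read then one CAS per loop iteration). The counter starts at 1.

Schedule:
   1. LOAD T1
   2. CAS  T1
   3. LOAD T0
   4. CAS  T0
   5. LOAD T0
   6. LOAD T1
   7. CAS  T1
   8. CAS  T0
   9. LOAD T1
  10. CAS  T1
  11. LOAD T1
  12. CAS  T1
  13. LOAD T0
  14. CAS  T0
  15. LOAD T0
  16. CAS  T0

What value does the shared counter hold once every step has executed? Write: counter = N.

counter = 8

1. LOAD T1 → mem=1 r[T1]=1 [LOAD]
2. CAS T1 → mem=2 r[T1]=1 [OK]
3. LOAD T0 → mem=2 r[T0]=2 [LOAD]
4. CAS T0 → mem=3 r[T0]=2 [OK]
5. LOAD T0 → mem=3 r[T0]=3 [LOAD]
6. LOAD T1 → mem=3 r[T1]=3 [LOAD]
7. CAS T1 → mem=4 r[T1]=3 [OK]
8. CAS T0 → mem=4 r[T0]=3 [RETRY]
9. LOAD T1 → mem=4 r[T1]=4 [LOAD]
10. CAS T1 → mem=5 r[T1]=4 [OK]
11. LOAD T1 → mem=5 r[T1]=5 [LOAD]
12. CAS T1 → mem=6 r[T1]=5 [OK]
13. LOAD T0 → mem=6 r[T0]=6 [LOAD]
14. CAS T0 → mem=7 r[T0]=6 [OK]
15. LOAD T0 → mem=7 r[T0]=7 [LOAD]
16. CAS T0 → mem=8 r[T0]=7 [OK]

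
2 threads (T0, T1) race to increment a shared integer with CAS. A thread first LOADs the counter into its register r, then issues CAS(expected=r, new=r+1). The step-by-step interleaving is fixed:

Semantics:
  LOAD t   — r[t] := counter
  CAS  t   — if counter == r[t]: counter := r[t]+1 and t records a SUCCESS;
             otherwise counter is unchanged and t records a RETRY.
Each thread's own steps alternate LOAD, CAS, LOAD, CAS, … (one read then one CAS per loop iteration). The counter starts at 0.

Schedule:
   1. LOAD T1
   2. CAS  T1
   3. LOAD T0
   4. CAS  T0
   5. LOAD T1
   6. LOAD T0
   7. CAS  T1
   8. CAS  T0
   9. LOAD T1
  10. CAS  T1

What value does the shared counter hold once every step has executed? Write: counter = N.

#1 T1 reads 0
#2 T1 CAS(0→1) writes; counter now 1
#3 T0 reads 1
#4 T0 CAS(1→2) writes; counter now 2
#5 T1 reads 2
#6 T0 reads 2
#7 T1 CAS(2→3) writes; counter now 3
#8 T0 CAS(2→3) fails; counter now 3
#9 T1 reads 3
#10 T1 CAS(3→4) writes; counter now 4

counter = 4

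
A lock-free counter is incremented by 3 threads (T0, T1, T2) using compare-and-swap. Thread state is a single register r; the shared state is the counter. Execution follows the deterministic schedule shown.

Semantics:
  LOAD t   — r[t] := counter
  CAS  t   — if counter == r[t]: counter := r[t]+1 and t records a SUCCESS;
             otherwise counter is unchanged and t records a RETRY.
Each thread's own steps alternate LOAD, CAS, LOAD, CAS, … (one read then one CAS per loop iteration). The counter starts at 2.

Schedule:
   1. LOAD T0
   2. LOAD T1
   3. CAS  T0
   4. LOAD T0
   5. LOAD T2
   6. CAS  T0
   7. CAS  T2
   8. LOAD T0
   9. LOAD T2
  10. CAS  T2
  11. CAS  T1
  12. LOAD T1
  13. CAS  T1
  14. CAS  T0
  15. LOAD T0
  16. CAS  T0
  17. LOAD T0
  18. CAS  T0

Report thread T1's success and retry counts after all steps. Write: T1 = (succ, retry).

step 1: T0 LOAD ⇒ load; ctr=2 reg=2
step 2: T1 LOAD ⇒ load; ctr=2 reg=2
step 3: T0 CAS ⇒ ok; ctr=3 reg=2
step 4: T0 LOAD ⇒ load; ctr=3 reg=3
step 5: T2 LOAD ⇒ load; ctr=3 reg=3
step 6: T0 CAS ⇒ ok; ctr=4 reg=3
step 7: T2 CAS ⇒ retry; ctr=4 reg=3
step 8: T0 LOAD ⇒ load; ctr=4 reg=4
step 9: T2 LOAD ⇒ load; ctr=4 reg=4
step 10: T2 CAS ⇒ ok; ctr=5 reg=4
step 11: T1 CAS ⇒ retry; ctr=5 reg=2
step 12: T1 LOAD ⇒ load; ctr=5 reg=5
step 13: T1 CAS ⇒ ok; ctr=6 reg=5
step 14: T0 CAS ⇒ retry; ctr=6 reg=4
step 15: T0 LOAD ⇒ load; ctr=6 reg=6
step 16: T0 CAS ⇒ ok; ctr=7 reg=6
step 17: T0 LOAD ⇒ load; ctr=7 reg=7
step 18: T0 CAS ⇒ ok; ctr=8 reg=7

T1 = (1, 1)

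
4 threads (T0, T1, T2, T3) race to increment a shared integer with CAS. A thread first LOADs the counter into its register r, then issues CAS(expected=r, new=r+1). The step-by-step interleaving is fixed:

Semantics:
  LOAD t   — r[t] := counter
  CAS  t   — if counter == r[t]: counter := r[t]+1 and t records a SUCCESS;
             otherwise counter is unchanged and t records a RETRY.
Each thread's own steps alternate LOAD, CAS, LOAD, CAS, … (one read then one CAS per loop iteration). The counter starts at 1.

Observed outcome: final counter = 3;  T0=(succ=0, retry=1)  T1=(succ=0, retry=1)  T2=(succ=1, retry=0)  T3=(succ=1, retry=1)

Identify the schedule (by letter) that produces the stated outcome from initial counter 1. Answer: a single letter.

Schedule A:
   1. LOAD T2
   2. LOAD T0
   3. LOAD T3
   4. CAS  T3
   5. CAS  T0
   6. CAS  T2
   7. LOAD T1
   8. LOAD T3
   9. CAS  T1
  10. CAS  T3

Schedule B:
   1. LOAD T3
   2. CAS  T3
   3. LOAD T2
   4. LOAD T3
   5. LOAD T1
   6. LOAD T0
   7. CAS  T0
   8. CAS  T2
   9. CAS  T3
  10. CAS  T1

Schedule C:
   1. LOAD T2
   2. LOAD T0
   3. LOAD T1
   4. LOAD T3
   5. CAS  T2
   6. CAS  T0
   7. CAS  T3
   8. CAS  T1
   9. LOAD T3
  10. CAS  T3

Tracing schedule C:
1. LOAD T2 → mem=1 r[T2]=1 [LOAD]
2. LOAD T0 → mem=1 r[T0]=1 [LOAD]
3. LOAD T1 → mem=1 r[T1]=1 [LOAD]
4. LOAD T3 → mem=1 r[T3]=1 [LOAD]
5. CAS T2 → mem=2 r[T2]=1 [OK]
6. CAS T0 → mem=2 r[T0]=1 [RETRY]
7. CAS T3 → mem=2 r[T3]=1 [RETRY]
8. CAS T1 → mem=2 r[T1]=1 [RETRY]
9. LOAD T3 → mem=2 r[T3]=2 [LOAD]
10. CAS T3 → mem=3 r[T3]=2 [OK]

C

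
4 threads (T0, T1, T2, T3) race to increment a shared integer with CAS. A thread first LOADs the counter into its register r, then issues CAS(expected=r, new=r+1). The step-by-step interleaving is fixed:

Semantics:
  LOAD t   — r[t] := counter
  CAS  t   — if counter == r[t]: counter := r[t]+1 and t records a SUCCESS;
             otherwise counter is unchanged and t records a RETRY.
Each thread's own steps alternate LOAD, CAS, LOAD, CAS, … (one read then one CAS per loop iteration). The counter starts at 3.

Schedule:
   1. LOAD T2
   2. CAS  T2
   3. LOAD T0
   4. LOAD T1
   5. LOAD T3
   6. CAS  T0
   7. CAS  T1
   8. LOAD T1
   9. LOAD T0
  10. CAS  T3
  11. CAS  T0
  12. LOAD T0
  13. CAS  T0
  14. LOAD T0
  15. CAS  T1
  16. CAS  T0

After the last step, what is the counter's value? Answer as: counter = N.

counter = 8

step 1: T2 LOAD ⇒ load; ctr=3 reg=3
step 2: T2 CAS ⇒ ok; ctr=4 reg=3
step 3: T0 LOAD ⇒ load; ctr=4 reg=4
step 4: T1 LOAD ⇒ load; ctr=4 reg=4
step 5: T3 LOAD ⇒ load; ctr=4 reg=4
step 6: T0 CAS ⇒ ok; ctr=5 reg=4
step 7: T1 CAS ⇒ retry; ctr=5 reg=4
step 8: T1 LOAD ⇒ load; ctr=5 reg=5
step 9: T0 LOAD ⇒ load; ctr=5 reg=5
step 10: T3 CAS ⇒ retry; ctr=5 reg=4
step 11: T0 CAS ⇒ ok; ctr=6 reg=5
step 12: T0 LOAD ⇒ load; ctr=6 reg=6
step 13: T0 CAS ⇒ ok; ctr=7 reg=6
step 14: T0 LOAD ⇒ load; ctr=7 reg=7
step 15: T1 CAS ⇒ retry; ctr=7 reg=5
step 16: T0 CAS ⇒ ok; ctr=8 reg=7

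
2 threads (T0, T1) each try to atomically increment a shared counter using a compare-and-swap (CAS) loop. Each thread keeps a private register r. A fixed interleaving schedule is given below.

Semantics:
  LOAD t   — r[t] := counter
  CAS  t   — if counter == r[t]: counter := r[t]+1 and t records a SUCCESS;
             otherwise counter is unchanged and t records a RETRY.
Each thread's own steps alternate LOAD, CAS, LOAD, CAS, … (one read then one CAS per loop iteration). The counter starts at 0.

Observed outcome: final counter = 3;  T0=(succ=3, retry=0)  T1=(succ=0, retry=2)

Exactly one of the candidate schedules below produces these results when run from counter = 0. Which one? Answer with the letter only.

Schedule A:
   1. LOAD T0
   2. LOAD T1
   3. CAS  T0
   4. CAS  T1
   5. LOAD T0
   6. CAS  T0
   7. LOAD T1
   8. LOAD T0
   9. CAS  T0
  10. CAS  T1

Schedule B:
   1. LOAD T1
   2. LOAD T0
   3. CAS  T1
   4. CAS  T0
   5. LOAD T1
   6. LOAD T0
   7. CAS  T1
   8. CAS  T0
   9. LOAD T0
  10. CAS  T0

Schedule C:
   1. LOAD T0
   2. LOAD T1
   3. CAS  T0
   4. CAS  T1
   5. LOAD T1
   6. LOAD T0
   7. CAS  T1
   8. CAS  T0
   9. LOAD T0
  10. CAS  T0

Tracing schedule A:
1. LOAD T0 → mem=0 r[T0]=0 [LOAD]
2. LOAD T1 → mem=0 r[T1]=0 [LOAD]
3. CAS T0 → mem=1 r[T0]=0 [OK]
4. CAS T1 → mem=1 r[T1]=0 [RETRY]
5. LOAD T0 → mem=1 r[T0]=1 [LOAD]
6. CAS T0 → mem=2 r[T0]=1 [OK]
7. LOAD T1 → mem=2 r[T1]=2 [LOAD]
8. LOAD T0 → mem=2 r[T0]=2 [LOAD]
9. CAS T0 → mem=3 r[T0]=2 [OK]
10. CAS T1 → mem=3 r[T1]=2 [RETRY]

A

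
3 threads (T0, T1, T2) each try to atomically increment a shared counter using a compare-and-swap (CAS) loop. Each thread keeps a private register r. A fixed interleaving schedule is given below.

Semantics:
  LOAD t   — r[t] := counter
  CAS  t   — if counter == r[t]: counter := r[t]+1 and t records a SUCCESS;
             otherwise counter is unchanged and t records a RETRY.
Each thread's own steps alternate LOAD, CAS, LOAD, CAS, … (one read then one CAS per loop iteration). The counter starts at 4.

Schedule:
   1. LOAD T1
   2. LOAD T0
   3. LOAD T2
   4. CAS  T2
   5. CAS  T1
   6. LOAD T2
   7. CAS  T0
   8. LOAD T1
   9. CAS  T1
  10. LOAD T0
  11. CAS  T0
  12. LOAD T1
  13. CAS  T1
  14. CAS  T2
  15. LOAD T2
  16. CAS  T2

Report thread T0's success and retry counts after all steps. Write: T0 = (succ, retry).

#1 T1 reads 4
#2 T0 reads 4
#3 T2 reads 4
#4 T2 CAS(4→5) writes; counter now 5
#5 T1 CAS(4→5) fails; counter now 5
#6 T2 reads 5
#7 T0 CAS(4→5) fails; counter now 5
#8 T1 reads 5
#9 T1 CAS(5→6) writes; counter now 6
#10 T0 reads 6
#11 T0 CAS(6→7) writes; counter now 7
#12 T1 reads 7
#13 T1 CAS(7→8) writes; counter now 8
#14 T2 CAS(5→6) fails; counter now 8
#15 T2 reads 8
#16 T2 CAS(8→9) writes; counter now 9

T0 = (1, 1)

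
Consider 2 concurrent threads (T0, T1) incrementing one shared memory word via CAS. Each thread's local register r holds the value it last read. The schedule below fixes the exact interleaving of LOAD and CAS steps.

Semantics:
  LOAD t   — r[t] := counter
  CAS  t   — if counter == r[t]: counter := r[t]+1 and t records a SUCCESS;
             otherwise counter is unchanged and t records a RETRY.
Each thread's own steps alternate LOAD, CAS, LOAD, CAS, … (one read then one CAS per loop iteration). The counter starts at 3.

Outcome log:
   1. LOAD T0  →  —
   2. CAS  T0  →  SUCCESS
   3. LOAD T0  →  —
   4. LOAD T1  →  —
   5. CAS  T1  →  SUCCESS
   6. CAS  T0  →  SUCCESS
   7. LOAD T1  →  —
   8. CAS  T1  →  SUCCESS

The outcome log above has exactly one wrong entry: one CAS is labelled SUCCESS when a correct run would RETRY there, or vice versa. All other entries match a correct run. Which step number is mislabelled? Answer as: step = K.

Re-executing:
T0 LOAD — after: cnt=3, r=3 — load
T0 CAS — after: cnt=4, r=3 — ok
T0 LOAD — after: cnt=4, r=4 — load
T1 LOAD — after: cnt=4, r=4 — load
T1 CAS — after: cnt=5, r=4 — ok
T0 CAS — after: cnt=5, r=4 — retry
T1 LOAD — after: cnt=5, r=5 — load
T1 CAS — after: cnt=6, r=5 — ok
Mismatch at 6.

step = 6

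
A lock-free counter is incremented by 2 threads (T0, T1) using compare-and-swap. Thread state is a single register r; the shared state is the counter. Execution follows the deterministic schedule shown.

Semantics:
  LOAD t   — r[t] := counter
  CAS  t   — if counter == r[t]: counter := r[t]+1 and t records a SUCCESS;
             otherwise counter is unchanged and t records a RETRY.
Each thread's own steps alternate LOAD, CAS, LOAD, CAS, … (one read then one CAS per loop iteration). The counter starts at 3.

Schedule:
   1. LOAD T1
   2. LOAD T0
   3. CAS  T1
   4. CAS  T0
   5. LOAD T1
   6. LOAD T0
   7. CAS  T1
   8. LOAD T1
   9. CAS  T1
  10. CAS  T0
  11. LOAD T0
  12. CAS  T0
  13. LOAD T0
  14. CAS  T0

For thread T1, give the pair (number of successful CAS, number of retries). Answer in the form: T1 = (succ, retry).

[1] T1.load  rd  (counter 3, T1.r 3)
[2] T0.load  rd  (counter 3, T0.r 3)
[3] T1.cas  hit  (counter 4, T1.r 3)
[4] T0.cas  miss  (counter 4, T0.r 3)
[5] T1.load  rd  (counter 4, T1.r 4)
[6] T0.load  rd  (counter 4, T0.r 4)
[7] T1.cas  hit  (counter 5, T1.r 4)
[8] T1.load  rd  (counter 5, T1.r 5)
[9] T1.cas  hit  (counter 6, T1.r 5)
[10] T0.cas  miss  (counter 6, T0.r 4)
[11] T0.load  rd  (counter 6, T0.r 6)
[12] T0.cas  hit  (counter 7, T0.r 6)
[13] T0.load  rd  (counter 7, T0.r 7)
[14] T0.cas  hit  (counter 8, T0.r 7)

T1 = (3, 0)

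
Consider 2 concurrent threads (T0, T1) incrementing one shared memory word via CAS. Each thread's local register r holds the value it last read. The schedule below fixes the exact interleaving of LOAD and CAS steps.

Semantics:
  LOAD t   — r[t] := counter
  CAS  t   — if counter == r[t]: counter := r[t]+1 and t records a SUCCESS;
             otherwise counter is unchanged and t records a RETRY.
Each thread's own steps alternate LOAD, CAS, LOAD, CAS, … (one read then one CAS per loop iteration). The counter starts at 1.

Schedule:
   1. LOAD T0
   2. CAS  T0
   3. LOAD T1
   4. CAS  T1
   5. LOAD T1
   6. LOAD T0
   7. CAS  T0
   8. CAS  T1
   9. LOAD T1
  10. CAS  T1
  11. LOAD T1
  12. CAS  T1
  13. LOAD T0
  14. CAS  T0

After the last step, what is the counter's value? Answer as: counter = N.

T0 LOAD — after: cnt=1, r=1 — load
T0 CAS — after: cnt=2, r=1 — ok
T1 LOAD — after: cnt=2, r=2 — load
T1 CAS — after: cnt=3, r=2 — ok
T1 LOAD — after: cnt=3, r=3 — load
T0 LOAD — after: cnt=3, r=3 — load
T0 CAS — after: cnt=4, r=3 — ok
T1 CAS — after: cnt=4, r=3 — retry
T1 LOAD — after: cnt=4, r=4 — load
T1 CAS — after: cnt=5, r=4 — ok
T1 LOAD — after: cnt=5, r=5 — load
T1 CAS — after: cnt=6, r=5 — ok
T0 LOAD — after: cnt=6, r=6 — load
T0 CAS — after: cnt=7, r=6 — ok

counter = 7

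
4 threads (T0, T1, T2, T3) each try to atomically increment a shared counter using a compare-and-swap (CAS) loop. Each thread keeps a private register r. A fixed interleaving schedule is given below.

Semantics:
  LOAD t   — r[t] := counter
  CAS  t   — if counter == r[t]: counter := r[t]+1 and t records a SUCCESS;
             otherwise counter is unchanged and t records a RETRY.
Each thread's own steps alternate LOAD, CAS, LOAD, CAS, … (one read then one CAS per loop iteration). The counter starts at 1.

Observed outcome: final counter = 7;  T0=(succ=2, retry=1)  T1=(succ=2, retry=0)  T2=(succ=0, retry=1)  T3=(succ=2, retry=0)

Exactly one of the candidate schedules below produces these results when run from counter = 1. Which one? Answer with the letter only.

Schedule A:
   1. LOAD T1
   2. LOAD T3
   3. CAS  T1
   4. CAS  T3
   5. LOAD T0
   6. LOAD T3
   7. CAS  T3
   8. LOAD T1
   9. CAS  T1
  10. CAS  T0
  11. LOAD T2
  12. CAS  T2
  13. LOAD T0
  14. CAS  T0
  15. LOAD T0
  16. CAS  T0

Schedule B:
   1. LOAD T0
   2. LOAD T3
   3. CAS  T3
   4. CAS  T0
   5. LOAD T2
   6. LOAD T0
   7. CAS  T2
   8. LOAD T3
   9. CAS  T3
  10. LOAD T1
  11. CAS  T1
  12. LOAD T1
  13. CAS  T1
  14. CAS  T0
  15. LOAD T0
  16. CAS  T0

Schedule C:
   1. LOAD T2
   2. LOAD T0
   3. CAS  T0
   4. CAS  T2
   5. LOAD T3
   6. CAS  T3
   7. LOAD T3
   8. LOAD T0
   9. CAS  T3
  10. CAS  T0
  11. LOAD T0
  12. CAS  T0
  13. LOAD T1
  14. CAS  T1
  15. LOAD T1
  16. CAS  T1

Simulating candidate C:
step 1: T2 LOAD ⇒ load; ctr=1 reg=1
step 2: T0 LOAD ⇒ load; ctr=1 reg=1
step 3: T0 CAS ⇒ ok; ctr=2 reg=1
step 4: T2 CAS ⇒ retry; ctr=2 reg=1
step 5: T3 LOAD ⇒ load; ctr=2 reg=2
step 6: T3 CAS ⇒ ok; ctr=3 reg=2
step 7: T3 LOAD ⇒ load; ctr=3 reg=3
step 8: T0 LOAD ⇒ load; ctr=3 reg=3
step 9: T3 CAS ⇒ ok; ctr=4 reg=3
step 10: T0 CAS ⇒ retry; ctr=4 reg=3
step 11: T0 LOAD ⇒ load; ctr=4 reg=4
step 12: T0 CAS ⇒ ok; ctr=5 reg=4
step 13: T1 LOAD ⇒ load; ctr=5 reg=5
step 14: T1 CAS ⇒ ok; ctr=6 reg=5
step 15: T1 LOAD ⇒ load; ctr=6 reg=6
step 16: T1 CAS ⇒ ok; ctr=7 reg=6

C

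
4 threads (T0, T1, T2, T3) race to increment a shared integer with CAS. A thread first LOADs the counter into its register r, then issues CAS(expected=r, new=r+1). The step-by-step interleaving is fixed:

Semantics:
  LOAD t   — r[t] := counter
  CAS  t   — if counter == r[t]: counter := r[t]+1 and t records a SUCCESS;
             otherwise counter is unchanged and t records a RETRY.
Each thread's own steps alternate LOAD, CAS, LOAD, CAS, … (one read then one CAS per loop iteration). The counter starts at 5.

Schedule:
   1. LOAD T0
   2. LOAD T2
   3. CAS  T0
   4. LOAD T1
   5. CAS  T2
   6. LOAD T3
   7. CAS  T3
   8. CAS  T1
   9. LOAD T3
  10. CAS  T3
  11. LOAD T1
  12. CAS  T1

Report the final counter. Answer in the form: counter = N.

   1) LOAD T0:  M=5  r_T0=5
   2) LOAD T2:  M=5  r_T2=5
   3) CAS  T0:  M=6  r_T0=5 ✓
   4) LOAD T1:  M=6  r_T1=6
   5) CAS  T2:  M=6  r_T2=5 ✗
   6) LOAD T3:  M=6  r_T3=6
   7) CAS  T3:  M=7  r_T3=6 ✓
   8) CAS  T1:  M=7  r_T1=6 ✗
   9) LOAD T3:  M=7  r_T3=7
  10) CAS  T3:  M=8  r_T3=7 ✓
  11) LOAD T1:  M=8  r_T1=8
  12) CAS  T1:  M=9  r_T1=8 ✓

counter = 9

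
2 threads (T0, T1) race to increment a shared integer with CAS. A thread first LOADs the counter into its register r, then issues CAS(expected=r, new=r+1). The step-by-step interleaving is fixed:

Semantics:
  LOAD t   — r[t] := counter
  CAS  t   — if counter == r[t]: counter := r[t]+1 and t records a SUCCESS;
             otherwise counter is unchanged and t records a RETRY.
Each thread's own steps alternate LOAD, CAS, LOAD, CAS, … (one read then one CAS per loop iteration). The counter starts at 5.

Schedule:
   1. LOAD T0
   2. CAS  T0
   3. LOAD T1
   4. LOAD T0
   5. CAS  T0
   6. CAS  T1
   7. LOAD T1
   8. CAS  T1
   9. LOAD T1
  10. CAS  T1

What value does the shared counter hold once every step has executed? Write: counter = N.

counter = 9

1. LOAD T0 → mem=5 r[T0]=5 [LOAD]
2. CAS T0 → mem=6 r[T0]=5 [OK]
3. LOAD T1 → mem=6 r[T1]=6 [LOAD]
4. LOAD T0 → mem=6 r[T0]=6 [LOAD]
5. CAS T0 → mem=7 r[T0]=6 [OK]
6. CAS T1 → mem=7 r[T1]=6 [RETRY]
7. LOAD T1 → mem=7 r[T1]=7 [LOAD]
8. CAS T1 → mem=8 r[T1]=7 [OK]
9. LOAD T1 → mem=8 r[T1]=8 [LOAD]
10. CAS T1 → mem=9 r[T1]=8 [OK]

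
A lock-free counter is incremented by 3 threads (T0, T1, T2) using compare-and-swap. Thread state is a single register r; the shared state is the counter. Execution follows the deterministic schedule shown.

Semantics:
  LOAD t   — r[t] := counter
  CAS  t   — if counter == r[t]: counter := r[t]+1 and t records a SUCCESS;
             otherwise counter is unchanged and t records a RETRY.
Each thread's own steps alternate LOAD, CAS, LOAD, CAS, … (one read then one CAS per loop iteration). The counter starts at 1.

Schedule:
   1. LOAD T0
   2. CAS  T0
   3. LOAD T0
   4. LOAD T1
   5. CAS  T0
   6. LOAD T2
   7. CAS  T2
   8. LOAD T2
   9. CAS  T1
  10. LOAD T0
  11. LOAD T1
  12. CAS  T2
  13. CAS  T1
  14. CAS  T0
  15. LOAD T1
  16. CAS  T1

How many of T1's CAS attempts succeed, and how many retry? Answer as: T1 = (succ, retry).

T1 = (1, 2)

step 1: T0 LOAD ⇒ load; ctr=1 reg=1
step 2: T0 CAS ⇒ ok; ctr=2 reg=1
step 3: T0 LOAD ⇒ load; ctr=2 reg=2
step 4: T1 LOAD ⇒ load; ctr=2 reg=2
step 5: T0 CAS ⇒ ok; ctr=3 reg=2
step 6: T2 LOAD ⇒ load; ctr=3 reg=3
step 7: T2 CAS ⇒ ok; ctr=4 reg=3
step 8: T2 LOAD ⇒ load; ctr=4 reg=4
step 9: T1 CAS ⇒ retry; ctr=4 reg=2
step 10: T0 LOAD ⇒ load; ctr=4 reg=4
step 11: T1 LOAD ⇒ load; ctr=4 reg=4
step 12: T2 CAS ⇒ ok; ctr=5 reg=4
step 13: T1 CAS ⇒ retry; ctr=5 reg=4
step 14: T0 CAS ⇒ retry; ctr=5 reg=4
step 15: T1 LOAD ⇒ load; ctr=5 reg=5
step 16: T1 CAS ⇒ ok; ctr=6 reg=5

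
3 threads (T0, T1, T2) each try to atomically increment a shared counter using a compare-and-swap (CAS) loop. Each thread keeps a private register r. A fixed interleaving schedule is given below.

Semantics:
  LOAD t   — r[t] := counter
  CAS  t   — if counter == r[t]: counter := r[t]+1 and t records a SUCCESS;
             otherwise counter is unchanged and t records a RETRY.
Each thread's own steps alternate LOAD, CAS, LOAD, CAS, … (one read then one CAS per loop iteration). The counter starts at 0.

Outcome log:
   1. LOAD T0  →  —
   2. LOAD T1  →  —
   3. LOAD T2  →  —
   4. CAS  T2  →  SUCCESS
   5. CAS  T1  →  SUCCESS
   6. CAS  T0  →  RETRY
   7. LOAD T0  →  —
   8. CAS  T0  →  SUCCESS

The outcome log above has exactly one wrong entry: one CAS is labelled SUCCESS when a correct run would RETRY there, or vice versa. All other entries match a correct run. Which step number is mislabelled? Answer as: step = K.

step = 5

Re-executing:
1. LOAD T0 → mem=0 r[T0]=0 [LOAD]
2. LOAD T1 → mem=0 r[T1]=0 [LOAD]
3. LOAD T2 → mem=0 r[T2]=0 [LOAD]
4. CAS T2 → mem=1 r[T2]=0 [OK]
5. CAS T1 → mem=1 r[T1]=0 [RETRY]
6. CAS T0 → mem=1 r[T0]=0 [RETRY]
7. LOAD T0 → mem=1 r[T0]=1 [LOAD]
8. CAS T0 → mem=2 r[T0]=1 [OK]
Mismatch at 5.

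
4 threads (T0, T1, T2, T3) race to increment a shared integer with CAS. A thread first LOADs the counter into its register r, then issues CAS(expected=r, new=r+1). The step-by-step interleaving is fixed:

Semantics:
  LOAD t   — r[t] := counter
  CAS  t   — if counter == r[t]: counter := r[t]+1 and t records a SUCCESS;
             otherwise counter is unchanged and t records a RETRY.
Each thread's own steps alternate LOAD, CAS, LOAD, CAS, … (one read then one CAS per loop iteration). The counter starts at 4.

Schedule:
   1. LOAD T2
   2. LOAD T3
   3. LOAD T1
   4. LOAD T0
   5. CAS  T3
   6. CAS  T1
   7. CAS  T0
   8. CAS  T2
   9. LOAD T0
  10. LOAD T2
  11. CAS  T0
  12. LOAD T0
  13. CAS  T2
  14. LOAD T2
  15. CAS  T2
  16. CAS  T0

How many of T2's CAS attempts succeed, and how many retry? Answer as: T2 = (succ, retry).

T2 = (1, 2)

#1 T2 reads 4
#2 T3 reads 4
#3 T1 reads 4
#4 T0 reads 4
#5 T3 CAS(4→5) writes; counter now 5
#6 T1 CAS(4→5) fails; counter now 5
#7 T0 CAS(4→5) fails; counter now 5
#8 T2 CAS(4→5) fails; counter now 5
#9 T0 reads 5
#10 T2 reads 5
#11 T0 CAS(5→6) writes; counter now 6
#12 T0 reads 6
#13 T2 CAS(5→6) fails; counter now 6
#14 T2 reads 6
#15 T2 CAS(6→7) writes; counter now 7
#16 T0 CAS(6→7) fails; counter now 7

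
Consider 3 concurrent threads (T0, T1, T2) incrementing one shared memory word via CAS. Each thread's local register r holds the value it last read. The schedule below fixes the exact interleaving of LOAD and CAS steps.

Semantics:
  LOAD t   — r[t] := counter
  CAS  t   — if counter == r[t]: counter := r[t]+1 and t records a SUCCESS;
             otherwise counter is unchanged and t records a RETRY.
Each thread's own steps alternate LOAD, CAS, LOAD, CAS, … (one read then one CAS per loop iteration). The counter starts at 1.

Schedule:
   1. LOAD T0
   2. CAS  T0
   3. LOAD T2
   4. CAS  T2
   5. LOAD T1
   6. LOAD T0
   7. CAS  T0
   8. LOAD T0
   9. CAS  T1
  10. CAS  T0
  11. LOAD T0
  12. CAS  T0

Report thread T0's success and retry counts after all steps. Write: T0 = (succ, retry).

T0 = (4, 0)

#1 T0 reads 1
#2 T0 CAS(1→2) writes; counter now 2
#3 T2 reads 2
#4 T2 CAS(2→3) writes; counter now 3
#5 T1 reads 3
#6 T0 reads 3
#7 T0 CAS(3→4) writes; counter now 4
#8 T0 reads 4
#9 T1 CAS(3→4) fails; counter now 4
#10 T0 CAS(4→5) writes; counter now 5
#11 T0 reads 5
#12 T0 CAS(5→6) writes; counter now 6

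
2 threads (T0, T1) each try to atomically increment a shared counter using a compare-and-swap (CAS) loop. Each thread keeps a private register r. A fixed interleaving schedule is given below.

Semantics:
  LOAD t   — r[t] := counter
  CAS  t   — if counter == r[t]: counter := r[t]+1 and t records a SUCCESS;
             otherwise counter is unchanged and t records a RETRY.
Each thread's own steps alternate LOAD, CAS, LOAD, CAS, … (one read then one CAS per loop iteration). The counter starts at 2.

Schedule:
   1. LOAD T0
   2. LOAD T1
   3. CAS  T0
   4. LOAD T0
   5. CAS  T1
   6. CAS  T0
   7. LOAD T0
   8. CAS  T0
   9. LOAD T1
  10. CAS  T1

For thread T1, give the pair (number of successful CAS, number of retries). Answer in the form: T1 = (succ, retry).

T1 = (1, 1)

#1 T0 reads 2
#2 T1 reads 2
#3 T0 CAS(2→3) writes; counter now 3
#4 T0 reads 3
#5 T1 CAS(2→3) fails; counter now 3
#6 T0 CAS(3→4) writes; counter now 4
#7 T0 reads 4
#8 T0 CAS(4→5) writes; counter now 5
#9 T1 reads 5
#10 T1 CAS(5→6) writes; counter now 6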